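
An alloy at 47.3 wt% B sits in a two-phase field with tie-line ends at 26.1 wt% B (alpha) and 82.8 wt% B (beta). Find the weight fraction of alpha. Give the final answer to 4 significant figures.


f_alpha = (C_beta - C0) / (C_beta - C_alpha)
f_alpha = (82.8 - 47.3) / (82.8 - 26.1)
f_alpha = 0.6261


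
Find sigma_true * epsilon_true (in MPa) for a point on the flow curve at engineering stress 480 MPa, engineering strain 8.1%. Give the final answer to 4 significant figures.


sigma_true = sigma_eng * (1 + epsilon_eng)
sigma_true = 480 * (1 + 0.081) = 518.88 MPa
epsilon_true = ln(1 + epsilon_eng)
epsilon_true = ln(1 + 0.081) = 0.0778865
sigma_true * epsilon_true = 518.88 * 0.0778865 = 40.41 MPa


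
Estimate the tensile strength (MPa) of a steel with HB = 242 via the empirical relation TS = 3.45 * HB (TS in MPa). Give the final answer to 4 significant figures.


TS (MPa) = 3.45 * HB
TS = 3.45 * 242
TS = 834.9 MPa


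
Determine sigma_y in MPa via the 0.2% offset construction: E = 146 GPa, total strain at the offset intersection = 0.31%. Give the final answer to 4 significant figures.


Offset strain = 0.002
Elastic strain at yield = total_strain - offset = 3.1e-03 - 0.002 = 1.1e-03
sigma_y = E * elastic_strain = 146000 * 1.1e-03
sigma_y = 160.6 MPa


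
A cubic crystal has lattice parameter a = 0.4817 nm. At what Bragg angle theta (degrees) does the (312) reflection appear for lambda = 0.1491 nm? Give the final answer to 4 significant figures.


d = a / sqrt(h^2+k^2+l^2)
d = 0.4817 / sqrt(14) = 0.12874 nm
lambda = 2*d*sin(theta)  =>  sin(theta) = lambda / (2*d)
sin(theta) = 0.1491 / (2 * 0.12874) = 0.579075
theta = 35.39 deg


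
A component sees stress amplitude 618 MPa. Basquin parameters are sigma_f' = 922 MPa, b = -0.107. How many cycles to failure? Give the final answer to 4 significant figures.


sigma_a = sigma_f' * (2*Nf)^b
2*Nf = (sigma_a / sigma_f')^(1/b)
2*Nf = (618 / 922)^(1/-0.107)
2*Nf = 42.0495
Nf = 21.02 cycles


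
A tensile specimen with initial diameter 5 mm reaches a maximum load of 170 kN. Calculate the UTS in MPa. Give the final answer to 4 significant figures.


A0 = pi*(d/2)^2 = pi*(5/2)^2 = 19.635 mm^2
UTS = F_max / A0 = 170*1000 / 19.635
UTS = 8658 MPa


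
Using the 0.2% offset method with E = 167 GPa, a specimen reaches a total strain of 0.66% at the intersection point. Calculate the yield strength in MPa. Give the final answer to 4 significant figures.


Offset strain = 0.002
Elastic strain at yield = total_strain - offset = 6.6e-03 - 0.002 = 4.6e-03
sigma_y = E * elastic_strain = 167000 * 4.6e-03
sigma_y = 768.2 MPa


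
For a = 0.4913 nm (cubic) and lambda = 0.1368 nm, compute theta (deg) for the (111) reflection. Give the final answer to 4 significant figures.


d = a / sqrt(h^2+k^2+l^2)
d = 0.4913 / sqrt(3) = 0.283652 nm
lambda = 2*d*sin(theta)  =>  sin(theta) = lambda / (2*d)
sin(theta) = 0.1368 / (2 * 0.283652) = 0.24114
theta = 13.95 deg


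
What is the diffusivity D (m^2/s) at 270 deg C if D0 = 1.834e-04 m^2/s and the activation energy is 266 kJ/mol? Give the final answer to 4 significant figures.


D = D0 * exp(-Qd / (R*T))
T = 543.15 K
D = 1.834e-04 * exp(-266e3 / (8.314 * 543.15))
D = 4.801e-30 m^2/s


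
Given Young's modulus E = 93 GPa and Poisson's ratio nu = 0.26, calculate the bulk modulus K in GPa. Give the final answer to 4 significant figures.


K = E / (3*(1-2*nu))
K = 93 / (3*(1-2*0.26))
K = 64.58 GPa


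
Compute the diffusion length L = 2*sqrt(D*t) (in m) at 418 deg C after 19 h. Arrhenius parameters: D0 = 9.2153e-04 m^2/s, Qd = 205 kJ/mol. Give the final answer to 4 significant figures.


Step 1: D = D0 * exp(-Qd/(R*T))
T = 691.15 K
D = 9.2153e-04 * exp(-205e3 / (8.314 * 691.15)) = 2.95655e-19 m^2/s
Step 2: L = 2*sqrt(D*t)
t = 19 h = 68400 s
L = 2*sqrt(2.95655e-19 * 68400) = 2.844e-07 m


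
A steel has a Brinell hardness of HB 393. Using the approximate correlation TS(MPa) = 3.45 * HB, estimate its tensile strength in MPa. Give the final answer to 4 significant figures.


TS (MPa) = 3.45 * HB
TS = 3.45 * 393
TS = 1356 MPa


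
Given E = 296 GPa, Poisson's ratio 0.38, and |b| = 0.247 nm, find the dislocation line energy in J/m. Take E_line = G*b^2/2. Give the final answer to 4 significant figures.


Step 1: G = E / (2*(1+nu))
G = 296 / (2*(1+0.38)) = 107.246 GPa = 1.07246e+11 Pa
Step 2: E_line = G*b^2/2
b = 0.247 nm = 2.47e-10 m
E_line = 0.5 * 1.07246e+11 * (2.47e-10)^2 = 3.271e-09 J/m


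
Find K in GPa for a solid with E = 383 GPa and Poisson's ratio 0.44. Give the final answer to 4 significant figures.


K = E / (3*(1-2*nu))
K = 383 / (3*(1-2*0.44))
K = 1064 GPa


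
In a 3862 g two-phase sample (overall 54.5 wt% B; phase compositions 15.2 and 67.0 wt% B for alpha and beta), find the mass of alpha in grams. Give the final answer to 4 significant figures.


f_alpha = (C_beta - C0) / (C_beta - C_alpha)
f_alpha = (67.0 - 54.5) / (67.0 - 15.2) = 0.241313
m_alpha = f_alpha * m_total = 0.241313 * 3862 = 931.9 g


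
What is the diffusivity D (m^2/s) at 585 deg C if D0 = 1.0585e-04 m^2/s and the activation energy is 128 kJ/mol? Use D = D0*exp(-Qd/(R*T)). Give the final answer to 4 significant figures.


D = D0 * exp(-Qd / (R*T))
T = 858.15 K
D = 1.0585e-04 * exp(-128e3 / (8.314 * 858.15))
D = 1.711e-12 m^2/s


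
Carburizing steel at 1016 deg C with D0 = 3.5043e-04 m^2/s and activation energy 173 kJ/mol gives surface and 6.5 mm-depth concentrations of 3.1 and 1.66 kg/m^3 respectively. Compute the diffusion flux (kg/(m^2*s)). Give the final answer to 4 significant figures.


Step 1: D = D0 * exp(-Qd/(R*T))
T = 1016 + 273.15 = 1289.15 K
D = 3.5043e-04 * exp(-173e3 / (8.314 * 1289.15)) = 3.42467e-11 m^2/s
Step 2: J = D * (C1 - C2) / dx
J = 3.42467e-11 * (3.1 - 1.66) / 6.5e-03
J = 7.587e-09 kg/(m^2*s)


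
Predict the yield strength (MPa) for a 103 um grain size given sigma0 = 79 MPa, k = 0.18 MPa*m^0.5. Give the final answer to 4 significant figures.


sigma_y = sigma0 + k / sqrt(d)
d = 103 um = 1.03e-04 m
sigma_y = 79 + 0.18 / sqrt(1.03e-04)
sigma_y = 96.74 MPa


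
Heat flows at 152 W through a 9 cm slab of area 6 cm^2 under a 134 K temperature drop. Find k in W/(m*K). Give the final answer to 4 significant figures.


k = Q*L / (A*dT)
L = 0.09 m, A = 6e-04 m^2
k = 152 * 0.09 / (6e-04 * 134)
k = 170.1 W/(m*K)


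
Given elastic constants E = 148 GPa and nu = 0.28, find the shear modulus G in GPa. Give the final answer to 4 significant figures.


G = E / (2*(1+nu))
G = 148 / (2*(1+0.28))
G = 57.81 GPa


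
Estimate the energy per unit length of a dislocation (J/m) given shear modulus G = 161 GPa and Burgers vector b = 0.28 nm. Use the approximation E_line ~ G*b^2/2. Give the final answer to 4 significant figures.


E = G*b^2/2
b = 0.28 nm = 2.8e-10 m
G = 161 GPa = 1.61e+11 Pa
E = 0.5 * 1.61e+11 * (2.8e-10)^2
E = 6.311e-09 J/m


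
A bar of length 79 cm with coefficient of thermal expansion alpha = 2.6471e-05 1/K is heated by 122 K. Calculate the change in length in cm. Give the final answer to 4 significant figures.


dL = L0 * alpha * dT
dL = 79 * 2.6471e-05 * 122
dL = 0.2551 cm


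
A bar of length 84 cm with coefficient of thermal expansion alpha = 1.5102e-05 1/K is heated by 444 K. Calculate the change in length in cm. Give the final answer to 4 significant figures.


dL = L0 * alpha * dT
dL = 84 * 1.5102e-05 * 444
dL = 0.5632 cm


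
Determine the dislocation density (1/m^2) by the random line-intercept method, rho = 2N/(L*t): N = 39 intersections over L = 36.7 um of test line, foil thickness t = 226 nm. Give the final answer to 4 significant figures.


rho = 2N / (L * t)
L = 36.7 um = 3.67e-05 m, t = 226 nm = 2.26e-07 m
rho = 2 * 39 / (3.67e-05 * 2.26e-07)
rho = 9.404e+12 1/m^2


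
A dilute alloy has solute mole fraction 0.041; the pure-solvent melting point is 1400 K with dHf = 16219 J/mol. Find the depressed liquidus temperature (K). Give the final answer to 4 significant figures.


dT = R*Tm^2*x / dHf
dT = 8.314 * 1400^2 * 0.041 / 16219
dT = 41.1932 K
T_new = 1400 - 41.1932 = 1359 K


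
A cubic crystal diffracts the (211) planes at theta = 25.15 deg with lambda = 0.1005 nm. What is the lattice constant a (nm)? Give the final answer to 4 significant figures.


d = lambda / (2*sin(theta))
d = 0.1005 / (2*sin(25.15 deg))
d = 0.118238 nm
a = d * sqrt(h^2+k^2+l^2) = 0.118238 * sqrt(6)
a = 0.2896 nm


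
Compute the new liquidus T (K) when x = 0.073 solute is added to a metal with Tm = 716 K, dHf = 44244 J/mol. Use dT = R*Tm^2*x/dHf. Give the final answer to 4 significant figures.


dT = R*Tm^2*x / dHf
dT = 8.314 * 716^2 * 0.073 / 44244
dT = 7.03242 K
T_new = 716 - 7.03242 = 709 K


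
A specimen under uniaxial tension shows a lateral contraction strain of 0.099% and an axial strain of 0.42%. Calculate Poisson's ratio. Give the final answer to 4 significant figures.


nu = -epsilon_lat / epsilon_axial
Lateral strain is contraction (negative), so using magnitudes:
nu = 0.099 / 0.42
nu = 0.2357


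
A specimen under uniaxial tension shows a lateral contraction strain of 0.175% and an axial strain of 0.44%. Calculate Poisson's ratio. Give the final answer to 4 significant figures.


nu = -epsilon_lat / epsilon_axial
Lateral strain is contraction (negative), so using magnitudes:
nu = 0.175 / 0.44
nu = 0.3977


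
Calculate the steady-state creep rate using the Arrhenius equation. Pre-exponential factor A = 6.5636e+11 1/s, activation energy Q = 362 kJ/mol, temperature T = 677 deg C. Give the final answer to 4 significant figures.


rate = A * exp(-Q / (R*T))
T = 677 + 273.15 = 950.15 K
rate = 6.5636e+11 * exp(-362e3 / (8.314 * 950.15))
rate = 8.23e-09 1/s


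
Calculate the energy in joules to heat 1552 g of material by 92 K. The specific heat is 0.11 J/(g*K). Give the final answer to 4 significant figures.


Q = m * cp * dT
Q = 1552 * 0.11 * 92
Q = 15710 J


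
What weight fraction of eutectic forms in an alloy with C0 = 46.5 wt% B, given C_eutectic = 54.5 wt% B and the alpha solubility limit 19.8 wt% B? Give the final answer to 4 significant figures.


f_primary = (C_e - C0) / (C_e - C_alpha_max)
f_primary = (54.5 - 46.5) / (54.5 - 19.8)
f_primary = 0.230548
f_eutectic = 1 - 0.230548 = 0.7695


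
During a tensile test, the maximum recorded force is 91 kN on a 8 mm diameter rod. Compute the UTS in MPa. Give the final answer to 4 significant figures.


A0 = pi*(d/2)^2 = pi*(8/2)^2 = 50.2655 mm^2
UTS = F_max / A0 = 91*1000 / 50.2655
UTS = 1810 MPa


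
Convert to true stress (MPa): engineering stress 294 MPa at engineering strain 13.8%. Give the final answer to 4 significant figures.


sigma_true = sigma_eng * (1 + epsilon_eng)
sigma_true = 294 * (1 + 0.138)
sigma_true = 334.6 MPa


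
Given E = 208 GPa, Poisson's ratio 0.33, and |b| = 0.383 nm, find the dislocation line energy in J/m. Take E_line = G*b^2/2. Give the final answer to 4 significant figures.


Step 1: G = E / (2*(1+nu))
G = 208 / (2*(1+0.33)) = 78.1955 GPa = 7.81955e+10 Pa
Step 2: E_line = G*b^2/2
b = 0.383 nm = 3.83e-10 m
E_line = 0.5 * 7.81955e+10 * (3.83e-10)^2 = 5.735e-09 J/m


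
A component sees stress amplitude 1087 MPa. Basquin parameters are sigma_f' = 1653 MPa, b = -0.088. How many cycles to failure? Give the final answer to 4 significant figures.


sigma_a = sigma_f' * (2*Nf)^b
2*Nf = (sigma_a / sigma_f')^(1/b)
2*Nf = (1087 / 1653)^(1/-0.088)
2*Nf = 117.132
Nf = 58.57 cycles


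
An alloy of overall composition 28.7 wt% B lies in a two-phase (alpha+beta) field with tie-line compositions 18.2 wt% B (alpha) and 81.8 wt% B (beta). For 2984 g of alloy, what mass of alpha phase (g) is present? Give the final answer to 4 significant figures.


f_alpha = (C_beta - C0) / (C_beta - C_alpha)
f_alpha = (81.8 - 28.7) / (81.8 - 18.2) = 0.834906
m_alpha = f_alpha * m_total = 0.834906 * 2984 = 2491 g


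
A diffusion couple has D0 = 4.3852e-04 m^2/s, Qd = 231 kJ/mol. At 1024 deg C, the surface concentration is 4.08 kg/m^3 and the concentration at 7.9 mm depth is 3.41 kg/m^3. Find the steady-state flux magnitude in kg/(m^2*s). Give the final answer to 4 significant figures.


Step 1: D = D0 * exp(-Qd/(R*T))
T = 1024 + 273.15 = 1297.15 K
D = 4.3852e-04 * exp(-231e3 / (8.314 * 1297.15)) = 2.18558e-13 m^2/s
Step 2: J = D * (C1 - C2) / dx
J = 2.18558e-13 * (4.08 - 3.41) / 7.9e-03
J = 1.854e-11 kg/(m^2*s)


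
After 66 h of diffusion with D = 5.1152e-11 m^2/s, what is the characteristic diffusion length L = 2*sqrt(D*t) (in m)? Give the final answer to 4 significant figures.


t = 66 hr = 237600 s
Diffusion length = 2*sqrt(D*t)
= 2*sqrt(5.1152e-11 * 237600)
= 6.972e-03 m


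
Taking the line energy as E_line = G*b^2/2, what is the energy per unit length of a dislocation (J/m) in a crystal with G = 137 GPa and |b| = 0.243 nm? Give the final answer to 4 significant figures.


E = G*b^2/2
b = 0.243 nm = 2.43e-10 m
G = 137 GPa = 1.37e+11 Pa
E = 0.5 * 1.37e+11 * (2.43e-10)^2
E = 4.045e-09 J/m


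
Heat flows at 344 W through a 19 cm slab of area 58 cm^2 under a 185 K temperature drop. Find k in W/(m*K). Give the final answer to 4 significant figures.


k = Q*L / (A*dT)
L = 0.19 m, A = 5.8e-03 m^2
k = 344 * 0.19 / (5.8e-03 * 185)
k = 60.91 W/(m*K)


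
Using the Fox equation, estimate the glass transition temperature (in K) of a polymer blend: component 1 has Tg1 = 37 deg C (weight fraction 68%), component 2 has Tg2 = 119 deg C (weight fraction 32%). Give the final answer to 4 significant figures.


1/Tg = w1/Tg1 + w2/Tg2 (in Kelvin)
Tg1 = 310.15 K, Tg2 = 392.15 K
1/Tg = 0.68/310.15 + 0.32/392.15
Tg = 332.4 K


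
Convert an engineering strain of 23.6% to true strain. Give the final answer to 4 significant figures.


epsilon_true = ln(1 + epsilon_eng)
epsilon_true = ln(1 + 0.236)
epsilon_true = 0.2119


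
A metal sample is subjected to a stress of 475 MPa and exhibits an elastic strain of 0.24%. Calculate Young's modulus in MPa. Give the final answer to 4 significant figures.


E = sigma / epsilon
epsilon = 0.24% = 2.4e-03
E = 475 / 2.4e-03
E = 197900 MPa


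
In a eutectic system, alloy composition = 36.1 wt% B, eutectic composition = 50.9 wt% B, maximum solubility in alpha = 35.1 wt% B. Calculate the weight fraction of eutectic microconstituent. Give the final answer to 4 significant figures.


f_primary = (C_e - C0) / (C_e - C_alpha_max)
f_primary = (50.9 - 36.1) / (50.9 - 35.1)
f_primary = 0.936709
f_eutectic = 1 - 0.936709 = 0.06329


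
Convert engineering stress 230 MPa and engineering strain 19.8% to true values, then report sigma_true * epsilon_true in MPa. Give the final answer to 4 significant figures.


sigma_true = sigma_eng * (1 + epsilon_eng)
sigma_true = 230 * (1 + 0.198) = 275.54 MPa
epsilon_true = ln(1 + epsilon_eng)
epsilon_true = ln(1 + 0.198) = 0.180653
sigma_true * epsilon_true = 275.54 * 0.180653 = 49.78 MPa


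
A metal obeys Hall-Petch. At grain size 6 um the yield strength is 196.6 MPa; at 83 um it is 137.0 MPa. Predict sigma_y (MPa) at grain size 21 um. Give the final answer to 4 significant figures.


sigma_y = sigma0 + k / sqrt(d)
1/sqrt(d1) = 1/sqrt(6e-06) = 408.248;  1/sqrt(d2) = 109.764
k = (sigma1 - sigma2) / (1/sqrt(d1) - 1/sqrt(d2)) = (196.6 - 137.0) / (408.248 - 109.764) = 0.199676 MPa*m^0.5
sigma0 = sigma1 - k/sqrt(d1) = 196.6 - 0.199676*408.248 = 115.083 MPa
sigma_y(d3) = 115.083 + 0.199676 / sqrt(2.1e-05) = 158.7 MPa


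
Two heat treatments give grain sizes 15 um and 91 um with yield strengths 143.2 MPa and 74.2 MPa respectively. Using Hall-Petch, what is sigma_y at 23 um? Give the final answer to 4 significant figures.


sigma_y = sigma0 + k / sqrt(d)
1/sqrt(d1) = 1/sqrt(1.5e-05) = 258.199;  1/sqrt(d2) = 104.828
k = (sigma1 - sigma2) / (1/sqrt(d1) - 1/sqrt(d2)) = (143.2 - 74.2) / (258.199 - 104.828) = 0.449891 MPa*m^0.5
sigma0 = sigma1 - k/sqrt(d1) = 143.2 - 0.449891*258.199 = 27.0386 MPa
sigma_y(d3) = 27.0386 + 0.449891 / sqrt(2.3e-05) = 120.8 MPa


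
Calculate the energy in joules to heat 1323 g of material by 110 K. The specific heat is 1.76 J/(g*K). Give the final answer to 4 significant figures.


Q = m * cp * dT
Q = 1323 * 1.76 * 110
Q = 256100 J


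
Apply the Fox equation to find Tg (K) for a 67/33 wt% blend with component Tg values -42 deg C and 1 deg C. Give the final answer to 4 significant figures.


1/Tg = w1/Tg1 + w2/Tg2 (in Kelvin)
Tg1 = 231.15 K, Tg2 = 274.15 K
1/Tg = 0.67/231.15 + 0.33/274.15
Tg = 243.8 K


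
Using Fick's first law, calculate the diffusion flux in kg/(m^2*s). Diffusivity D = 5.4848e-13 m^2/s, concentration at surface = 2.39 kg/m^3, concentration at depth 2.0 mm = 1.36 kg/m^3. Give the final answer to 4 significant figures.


J = -D * (dC/dx) = D * (C1 - C2) / dx
J = 5.4848e-13 * (2.39 - 1.36) / 2e-03
J = 2.825e-10 kg/(m^2*s)


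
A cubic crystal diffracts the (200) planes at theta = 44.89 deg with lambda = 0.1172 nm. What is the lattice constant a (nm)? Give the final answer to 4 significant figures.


d = lambda / (2*sin(theta))
d = 0.1172 / (2*sin(44.89 deg))
d = 0.0830325 nm
a = d * sqrt(h^2+k^2+l^2) = 0.0830325 * sqrt(4)
a = 0.1661 nm


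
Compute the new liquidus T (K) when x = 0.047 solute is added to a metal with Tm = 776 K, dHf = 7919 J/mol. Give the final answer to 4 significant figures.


dT = R*Tm^2*x / dHf
dT = 8.314 * 776^2 * 0.047 / 7919
dT = 29.714 K
T_new = 776 - 29.714 = 746.3 K


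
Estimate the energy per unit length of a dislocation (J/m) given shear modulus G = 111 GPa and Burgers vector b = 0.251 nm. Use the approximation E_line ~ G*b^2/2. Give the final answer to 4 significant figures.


E = G*b^2/2
b = 0.251 nm = 2.51e-10 m
G = 111 GPa = 1.11e+11 Pa
E = 0.5 * 1.11e+11 * (2.51e-10)^2
E = 3.497e-09 J/m


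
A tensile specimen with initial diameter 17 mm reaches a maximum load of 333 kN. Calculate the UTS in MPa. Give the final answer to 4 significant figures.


A0 = pi*(d/2)^2 = pi*(17/2)^2 = 226.98 mm^2
UTS = F_max / A0 = 333*1000 / 226.98
UTS = 1467 MPa


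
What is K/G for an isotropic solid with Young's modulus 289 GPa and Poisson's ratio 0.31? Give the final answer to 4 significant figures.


G = E / (2*(1+nu))
G = 289 / (2*(1+0.31)) = 110.305 GPa
K = E / (3*(1-2*nu))
K = 289 / (3*(1-2*0.31)) = 253.509 GPa
K/G = 253.509 / 110.305 = 2.298


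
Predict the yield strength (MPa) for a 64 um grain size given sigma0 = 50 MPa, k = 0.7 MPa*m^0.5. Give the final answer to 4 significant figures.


sigma_y = sigma0 + k / sqrt(d)
d = 64 um = 6.4e-05 m
sigma_y = 50 + 0.7 / sqrt(6.4e-05)
sigma_y = 137.5 MPa


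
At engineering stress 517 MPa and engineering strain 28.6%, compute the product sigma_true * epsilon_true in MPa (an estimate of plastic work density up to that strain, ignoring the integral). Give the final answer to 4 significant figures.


sigma_true = sigma_eng * (1 + epsilon_eng)
sigma_true = 517 * (1 + 0.286) = 664.862 MPa
epsilon_true = ln(1 + epsilon_eng)
epsilon_true = ln(1 + 0.286) = 0.251537
sigma_true * epsilon_true = 664.862 * 0.251537 = 167.2 MPa


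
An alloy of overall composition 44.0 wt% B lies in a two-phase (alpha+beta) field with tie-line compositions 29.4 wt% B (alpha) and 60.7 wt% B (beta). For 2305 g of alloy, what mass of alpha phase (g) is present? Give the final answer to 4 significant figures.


f_alpha = (C_beta - C0) / (C_beta - C_alpha)
f_alpha = (60.7 - 44.0) / (60.7 - 29.4) = 0.533546
m_alpha = f_alpha * m_total = 0.533546 * 2305 = 1230 g


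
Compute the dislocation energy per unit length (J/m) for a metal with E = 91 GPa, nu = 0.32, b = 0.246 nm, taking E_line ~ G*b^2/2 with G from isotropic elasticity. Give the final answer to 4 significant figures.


Step 1: G = E / (2*(1+nu))
G = 91 / (2*(1+0.32)) = 34.4697 GPa = 3.44697e+10 Pa
Step 2: E_line = G*b^2/2
b = 0.246 nm = 2.46e-10 m
E_line = 0.5 * 3.44697e+10 * (2.46e-10)^2 = 1.043e-09 J/m


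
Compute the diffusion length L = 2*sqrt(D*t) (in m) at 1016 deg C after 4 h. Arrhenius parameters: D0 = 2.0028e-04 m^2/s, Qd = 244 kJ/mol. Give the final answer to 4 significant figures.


Step 1: D = D0 * exp(-Qd/(R*T))
T = 1289.15 K
D = 2.0028e-04 * exp(-244e3 / (8.314 * 1289.15)) = 2.59852e-14 m^2/s
Step 2: L = 2*sqrt(D*t)
t = 4 h = 14400 s
L = 2*sqrt(2.59852e-14 * 14400) = 3.869e-05 m


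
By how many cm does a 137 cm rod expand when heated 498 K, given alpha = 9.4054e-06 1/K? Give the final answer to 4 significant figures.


dL = L0 * alpha * dT
dL = 137 * 9.4054e-06 * 498
dL = 0.6417 cm


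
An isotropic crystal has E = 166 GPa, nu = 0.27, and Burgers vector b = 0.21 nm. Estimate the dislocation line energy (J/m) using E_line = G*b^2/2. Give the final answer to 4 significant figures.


Step 1: G = E / (2*(1+nu))
G = 166 / (2*(1+0.27)) = 65.3543 GPa = 6.53543e+10 Pa
Step 2: E_line = G*b^2/2
b = 0.21 nm = 2.1e-10 m
E_line = 0.5 * 6.53543e+10 * (2.1e-10)^2 = 1.441e-09 J/m


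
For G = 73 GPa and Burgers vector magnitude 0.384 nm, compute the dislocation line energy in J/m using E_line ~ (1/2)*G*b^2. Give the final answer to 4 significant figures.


E = G*b^2/2
b = 0.384 nm = 3.84e-10 m
G = 73 GPa = 7.3e+10 Pa
E = 0.5 * 7.3e+10 * (3.84e-10)^2
E = 5.382e-09 J/m


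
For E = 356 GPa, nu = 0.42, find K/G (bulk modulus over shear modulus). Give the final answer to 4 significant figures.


G = E / (2*(1+nu))
G = 356 / (2*(1+0.42)) = 125.352 GPa
K = E / (3*(1-2*nu))
K = 356 / (3*(1-2*0.42)) = 741.667 GPa
K/G = 741.667 / 125.352 = 5.917


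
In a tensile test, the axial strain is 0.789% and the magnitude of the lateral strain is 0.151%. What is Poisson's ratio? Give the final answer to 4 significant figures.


nu = -epsilon_lat / epsilon_axial
Lateral strain is contraction (negative), so using magnitudes:
nu = 0.151 / 0.789
nu = 0.1914


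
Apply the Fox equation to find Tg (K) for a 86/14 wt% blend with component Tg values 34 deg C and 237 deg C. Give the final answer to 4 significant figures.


1/Tg = w1/Tg1 + w2/Tg2 (in Kelvin)
Tg1 = 307.15 K, Tg2 = 510.15 K
1/Tg = 0.86/307.15 + 0.14/510.15
Tg = 325.3 K


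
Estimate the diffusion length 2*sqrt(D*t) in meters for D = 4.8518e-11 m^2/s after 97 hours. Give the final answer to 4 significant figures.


t = 97 hr = 349200 s
Diffusion length = 2*sqrt(D*t)
= 2*sqrt(4.8518e-11 * 349200)
= 8.232e-03 m


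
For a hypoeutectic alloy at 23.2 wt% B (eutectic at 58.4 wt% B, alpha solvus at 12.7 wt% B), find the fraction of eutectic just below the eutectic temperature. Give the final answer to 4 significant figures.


f_primary = (C_e - C0) / (C_e - C_alpha_max)
f_primary = (58.4 - 23.2) / (58.4 - 12.7)
f_primary = 0.770241
f_eutectic = 1 - 0.770241 = 0.2298


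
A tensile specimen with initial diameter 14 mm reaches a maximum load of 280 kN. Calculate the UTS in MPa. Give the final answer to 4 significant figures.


A0 = pi*(d/2)^2 = pi*(14/2)^2 = 153.938 mm^2
UTS = F_max / A0 = 280*1000 / 153.938
UTS = 1819 MPa


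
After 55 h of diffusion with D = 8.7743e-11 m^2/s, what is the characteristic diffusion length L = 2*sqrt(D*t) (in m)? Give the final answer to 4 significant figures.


t = 55 hr = 198000 s
Diffusion length = 2*sqrt(D*t)
= 2*sqrt(8.7743e-11 * 198000)
= 8.336e-03 m


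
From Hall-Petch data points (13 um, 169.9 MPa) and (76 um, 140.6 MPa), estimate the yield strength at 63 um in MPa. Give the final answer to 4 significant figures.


sigma_y = sigma0 + k / sqrt(d)
1/sqrt(d1) = 1/sqrt(1.3e-05) = 277.35;  1/sqrt(d2) = 114.708
k = (sigma1 - sigma2) / (1/sqrt(d1) - 1/sqrt(d2)) = (169.9 - 140.6) / (277.35 - 114.708) = 0.18015 MPa*m^0.5
sigma0 = sigma1 - k/sqrt(d1) = 169.9 - 0.18015*277.35 = 119.935 MPa
sigma_y(d3) = 119.935 + 0.18015 / sqrt(6.3e-05) = 142.6 MPa


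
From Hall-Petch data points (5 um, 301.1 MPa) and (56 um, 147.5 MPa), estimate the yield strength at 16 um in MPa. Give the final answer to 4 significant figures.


sigma_y = sigma0 + k / sqrt(d)
1/sqrt(d1) = 1/sqrt(5e-06) = 447.214;  1/sqrt(d2) = 133.631
k = (sigma1 - sigma2) / (1/sqrt(d1) - 1/sqrt(d2)) = (301.1 - 147.5) / (447.214 - 133.631) = 0.489823 MPa*m^0.5
sigma0 = sigma1 - k/sqrt(d1) = 301.1 - 0.489823*447.214 = 82.0447 MPa
sigma_y(d3) = 82.0447 + 0.489823 / sqrt(1.6e-05) = 204.5 MPa


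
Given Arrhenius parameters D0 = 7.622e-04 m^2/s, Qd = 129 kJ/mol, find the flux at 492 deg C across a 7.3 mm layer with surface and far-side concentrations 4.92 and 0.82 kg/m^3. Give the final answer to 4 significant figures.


Step 1: D = D0 * exp(-Qd/(R*T))
T = 492 + 273.15 = 765.15 K
D = 7.622e-04 * exp(-129e3 / (8.314 * 765.15)) = 1.18928e-12 m^2/s
Step 2: J = D * (C1 - C2) / dx
J = 1.18928e-12 * (4.92 - 0.82) / 7.3e-03
J = 6.68e-10 kg/(m^2*s)


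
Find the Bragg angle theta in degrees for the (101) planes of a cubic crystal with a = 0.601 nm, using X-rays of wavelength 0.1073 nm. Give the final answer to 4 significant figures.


d = a / sqrt(h^2+k^2+l^2)
d = 0.601 / sqrt(2) = 0.424971 nm
lambda = 2*d*sin(theta)  =>  sin(theta) = lambda / (2*d)
sin(theta) = 0.1073 / (2 * 0.424971) = 0.126244
theta = 7.253 deg


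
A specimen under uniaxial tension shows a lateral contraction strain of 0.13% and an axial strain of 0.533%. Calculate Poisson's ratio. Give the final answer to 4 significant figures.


nu = -epsilon_lat / epsilon_axial
Lateral strain is contraction (negative), so using magnitudes:
nu = 0.13 / 0.533
nu = 0.2439


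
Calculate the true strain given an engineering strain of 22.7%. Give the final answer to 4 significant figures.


epsilon_true = ln(1 + epsilon_eng)
epsilon_true = ln(1 + 0.227)
epsilon_true = 0.2046


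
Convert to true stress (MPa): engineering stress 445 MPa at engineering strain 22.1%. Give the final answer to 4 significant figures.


sigma_true = sigma_eng * (1 + epsilon_eng)
sigma_true = 445 * (1 + 0.221)
sigma_true = 543.3 MPa


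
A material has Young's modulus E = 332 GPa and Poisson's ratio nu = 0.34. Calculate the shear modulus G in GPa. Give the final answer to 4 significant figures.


G = E / (2*(1+nu))
G = 332 / (2*(1+0.34))
G = 123.9 GPa


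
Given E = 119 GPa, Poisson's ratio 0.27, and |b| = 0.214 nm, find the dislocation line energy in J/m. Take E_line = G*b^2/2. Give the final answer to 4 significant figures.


Step 1: G = E / (2*(1+nu))
G = 119 / (2*(1+0.27)) = 46.8504 GPa = 4.68504e+10 Pa
Step 2: E_line = G*b^2/2
b = 0.214 nm = 2.14e-10 m
E_line = 0.5 * 4.68504e+10 * (2.14e-10)^2 = 1.073e-09 J/m


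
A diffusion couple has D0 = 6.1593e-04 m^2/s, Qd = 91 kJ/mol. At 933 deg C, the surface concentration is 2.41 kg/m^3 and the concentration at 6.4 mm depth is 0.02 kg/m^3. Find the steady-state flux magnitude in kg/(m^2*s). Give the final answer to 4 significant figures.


Step 1: D = D0 * exp(-Qd/(R*T))
T = 933 + 273.15 = 1206.15 K
D = 6.1593e-04 * exp(-91e3 / (8.314 * 1206.15)) = 7.05439e-08 m^2/s
Step 2: J = D * (C1 - C2) / dx
J = 7.05439e-08 * (2.41 - 0.02) / 6.4e-03
J = 2.634e-05 kg/(m^2*s)


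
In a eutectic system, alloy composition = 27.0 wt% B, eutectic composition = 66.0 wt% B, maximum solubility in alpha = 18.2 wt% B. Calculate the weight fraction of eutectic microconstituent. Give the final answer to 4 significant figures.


f_primary = (C_e - C0) / (C_e - C_alpha_max)
f_primary = (66.0 - 27.0) / (66.0 - 18.2)
f_primary = 0.8159
f_eutectic = 1 - 0.8159 = 0.1841


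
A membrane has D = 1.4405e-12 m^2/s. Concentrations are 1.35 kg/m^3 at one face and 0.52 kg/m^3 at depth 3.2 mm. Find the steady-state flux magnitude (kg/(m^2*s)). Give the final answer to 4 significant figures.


J = -D * (dC/dx) = D * (C1 - C2) / dx
J = 1.4405e-12 * (1.35 - 0.52) / 3.2e-03
J = 3.736e-10 kg/(m^2*s)


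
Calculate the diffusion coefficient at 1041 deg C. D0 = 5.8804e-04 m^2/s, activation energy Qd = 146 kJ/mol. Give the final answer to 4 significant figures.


D = D0 * exp(-Qd / (R*T))
T = 1314.15 K
D = 5.8804e-04 * exp(-146e3 / (8.314 * 1314.15))
D = 9.247e-10 m^2/s


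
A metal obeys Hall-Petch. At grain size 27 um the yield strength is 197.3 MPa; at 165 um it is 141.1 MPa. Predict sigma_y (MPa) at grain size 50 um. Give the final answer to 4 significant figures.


sigma_y = sigma0 + k / sqrt(d)
1/sqrt(d1) = 1/sqrt(2.7e-05) = 192.45;  1/sqrt(d2) = 77.8499
k = (sigma1 - sigma2) / (1/sqrt(d1) - 1/sqrt(d2)) = (197.3 - 141.1) / (192.45 - 77.8499) = 0.490401 MPa*m^0.5
sigma0 = sigma1 - k/sqrt(d1) = 197.3 - 0.490401*192.45 = 102.922 MPa
sigma_y(d3) = 102.922 + 0.490401 / sqrt(5e-05) = 172.3 MPa


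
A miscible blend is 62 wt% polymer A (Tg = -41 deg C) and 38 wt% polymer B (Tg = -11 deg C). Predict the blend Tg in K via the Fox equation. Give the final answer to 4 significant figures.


1/Tg = w1/Tg1 + w2/Tg2 (in Kelvin)
Tg1 = 232.15 K, Tg2 = 262.15 K
1/Tg = 0.62/232.15 + 0.38/262.15
Tg = 242.7 K


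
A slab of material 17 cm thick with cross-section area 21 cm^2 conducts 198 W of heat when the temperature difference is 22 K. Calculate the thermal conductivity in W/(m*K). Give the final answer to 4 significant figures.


k = Q*L / (A*dT)
L = 0.17 m, A = 2.1e-03 m^2
k = 198 * 0.17 / (2.1e-03 * 22)
k = 728.6 W/(m*K)


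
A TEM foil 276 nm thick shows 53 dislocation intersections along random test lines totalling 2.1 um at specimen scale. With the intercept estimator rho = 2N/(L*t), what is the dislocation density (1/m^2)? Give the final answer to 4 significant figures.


rho = 2N / (L * t)
L = 2.1 um = 2.1e-06 m, t = 276 nm = 2.76e-07 m
rho = 2 * 53 / (2.1e-06 * 2.76e-07)
rho = 1.829e+14 1/m^2


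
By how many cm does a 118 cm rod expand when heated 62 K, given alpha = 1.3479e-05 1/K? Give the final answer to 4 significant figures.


dL = L0 * alpha * dT
dL = 118 * 1.3479e-05 * 62
dL = 0.09861 cm


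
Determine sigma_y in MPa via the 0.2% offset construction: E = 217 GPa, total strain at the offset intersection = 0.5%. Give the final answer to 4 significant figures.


Offset strain = 0.002
Elastic strain at yield = total_strain - offset = 5e-03 - 0.002 = 3e-03
sigma_y = E * elastic_strain = 217000 * 3e-03
sigma_y = 651 MPa


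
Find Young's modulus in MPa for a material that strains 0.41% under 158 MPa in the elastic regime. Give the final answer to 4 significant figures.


E = sigma / epsilon
epsilon = 0.41% = 4.1e-03
E = 158 / 4.1e-03
E = 38540 MPa


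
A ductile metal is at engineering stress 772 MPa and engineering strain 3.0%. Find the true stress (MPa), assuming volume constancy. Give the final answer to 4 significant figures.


sigma_true = sigma_eng * (1 + epsilon_eng)
sigma_true = 772 * (1 + 0.03)
sigma_true = 795.2 MPa


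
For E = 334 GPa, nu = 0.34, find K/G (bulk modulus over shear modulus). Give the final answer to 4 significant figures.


G = E / (2*(1+nu))
G = 334 / (2*(1+0.34)) = 124.627 GPa
K = E / (3*(1-2*nu))
K = 334 / (3*(1-2*0.34)) = 347.917 GPa
K/G = 347.917 / 124.627 = 2.792


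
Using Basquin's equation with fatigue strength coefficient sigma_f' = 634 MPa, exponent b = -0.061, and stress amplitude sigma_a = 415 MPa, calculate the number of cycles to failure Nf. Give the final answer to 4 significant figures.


sigma_a = sigma_f' * (2*Nf)^b
2*Nf = (sigma_a / sigma_f')^(1/b)
2*Nf = (415 / 634)^(1/-0.061)
2*Nf = 1040.08
Nf = 520 cycles


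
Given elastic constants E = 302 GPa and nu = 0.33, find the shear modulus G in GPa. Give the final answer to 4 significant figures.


G = E / (2*(1+nu))
G = 302 / (2*(1+0.33))
G = 113.5 GPa


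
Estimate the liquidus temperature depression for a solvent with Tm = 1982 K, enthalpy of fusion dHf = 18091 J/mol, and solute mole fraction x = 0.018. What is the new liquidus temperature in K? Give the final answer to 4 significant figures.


dT = R*Tm^2*x / dHf
dT = 8.314 * 1982^2 * 0.018 / 18091
dT = 32.4958 K
T_new = 1982 - 32.4958 = 1950 K


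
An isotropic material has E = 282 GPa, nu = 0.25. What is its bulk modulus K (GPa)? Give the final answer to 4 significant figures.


K = E / (3*(1-2*nu))
K = 282 / (3*(1-2*0.25))
K = 188 GPa


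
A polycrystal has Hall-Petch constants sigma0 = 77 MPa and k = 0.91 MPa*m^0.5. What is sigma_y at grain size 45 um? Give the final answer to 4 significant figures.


sigma_y = sigma0 + k / sqrt(d)
d = 45 um = 4.5e-05 m
sigma_y = 77 + 0.91 / sqrt(4.5e-05)
sigma_y = 212.7 MPa


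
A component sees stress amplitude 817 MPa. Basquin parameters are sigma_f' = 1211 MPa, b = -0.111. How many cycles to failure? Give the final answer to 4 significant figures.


sigma_a = sigma_f' * (2*Nf)^b
2*Nf = (sigma_a / sigma_f')^(1/b)
2*Nf = (817 / 1211)^(1/-0.111)
2*Nf = 34.6608
Nf = 17.33 cycles


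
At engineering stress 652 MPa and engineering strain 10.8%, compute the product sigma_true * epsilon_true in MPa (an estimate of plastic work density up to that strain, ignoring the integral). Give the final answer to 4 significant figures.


sigma_true = sigma_eng * (1 + epsilon_eng)
sigma_true = 652 * (1 + 0.108) = 722.416 MPa
epsilon_true = ln(1 + epsilon_eng)
epsilon_true = ln(1 + 0.108) = 0.102557
sigma_true * epsilon_true = 722.416 * 0.102557 = 74.09 MPa


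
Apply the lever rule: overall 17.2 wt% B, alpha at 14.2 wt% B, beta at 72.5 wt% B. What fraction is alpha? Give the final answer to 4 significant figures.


f_alpha = (C_beta - C0) / (C_beta - C_alpha)
f_alpha = (72.5 - 17.2) / (72.5 - 14.2)
f_alpha = 0.9485


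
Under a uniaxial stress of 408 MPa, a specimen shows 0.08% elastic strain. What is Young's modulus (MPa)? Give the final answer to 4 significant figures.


E = sigma / epsilon
epsilon = 0.08% = 8e-04
E = 408 / 8e-04
E = 510000 MPa


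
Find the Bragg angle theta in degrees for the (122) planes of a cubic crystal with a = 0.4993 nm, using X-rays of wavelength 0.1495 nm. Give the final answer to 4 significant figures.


d = a / sqrt(h^2+k^2+l^2)
d = 0.4993 / sqrt(9) = 0.166433 nm
lambda = 2*d*sin(theta)  =>  sin(theta) = lambda / (2*d)
sin(theta) = 0.1495 / (2 * 0.166433) = 0.449129
theta = 26.69 deg


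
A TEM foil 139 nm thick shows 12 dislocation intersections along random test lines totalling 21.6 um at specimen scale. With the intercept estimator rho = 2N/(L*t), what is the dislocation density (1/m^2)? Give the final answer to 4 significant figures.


rho = 2N / (L * t)
L = 21.6 um = 2.16e-05 m, t = 139 nm = 1.39e-07 m
rho = 2 * 12 / (2.16e-05 * 1.39e-07)
rho = 7.994e+12 1/m^2


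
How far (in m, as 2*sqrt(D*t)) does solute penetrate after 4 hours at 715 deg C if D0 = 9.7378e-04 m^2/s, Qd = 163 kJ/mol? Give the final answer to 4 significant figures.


Step 1: D = D0 * exp(-Qd/(R*T))
T = 988.15 K
D = 9.7378e-04 * exp(-163e3 / (8.314 * 988.15)) = 2.35396e-12 m^2/s
Step 2: L = 2*sqrt(D*t)
t = 4 h = 14400 s
L = 2*sqrt(2.35396e-12 * 14400) = 3.682e-04 m


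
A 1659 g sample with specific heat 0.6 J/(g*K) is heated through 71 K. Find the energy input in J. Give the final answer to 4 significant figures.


Q = m * cp * dT
Q = 1659 * 0.6 * 71
Q = 70670 J


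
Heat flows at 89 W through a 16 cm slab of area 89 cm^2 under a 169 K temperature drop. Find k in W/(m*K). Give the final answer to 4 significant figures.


k = Q*L / (A*dT)
L = 0.16 m, A = 8.9e-03 m^2
k = 89 * 0.16 / (8.9e-03 * 169)
k = 9.467 W/(m*K)


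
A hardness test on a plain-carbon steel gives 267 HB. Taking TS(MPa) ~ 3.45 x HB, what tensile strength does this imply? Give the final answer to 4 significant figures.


TS (MPa) = 3.45 * HB
TS = 3.45 * 267
TS = 921.2 MPa


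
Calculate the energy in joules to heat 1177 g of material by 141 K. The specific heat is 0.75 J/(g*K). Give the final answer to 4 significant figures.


Q = m * cp * dT
Q = 1177 * 0.75 * 141
Q = 124500 J


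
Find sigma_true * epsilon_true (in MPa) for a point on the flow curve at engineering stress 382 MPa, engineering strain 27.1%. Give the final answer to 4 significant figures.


sigma_true = sigma_eng * (1 + epsilon_eng)
sigma_true = 382 * (1 + 0.271) = 485.522 MPa
epsilon_true = ln(1 + epsilon_eng)
epsilon_true = ln(1 + 0.271) = 0.239804
sigma_true * epsilon_true = 485.522 * 0.239804 = 116.4 MPa


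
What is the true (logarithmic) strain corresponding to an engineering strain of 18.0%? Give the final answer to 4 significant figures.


epsilon_true = ln(1 + epsilon_eng)
epsilon_true = ln(1 + 0.18)
epsilon_true = 0.1655


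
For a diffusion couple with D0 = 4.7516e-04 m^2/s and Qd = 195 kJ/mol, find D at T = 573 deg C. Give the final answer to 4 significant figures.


D = D0 * exp(-Qd / (R*T))
T = 846.15 K
D = 4.7516e-04 * exp(-195e3 / (8.314 * 846.15))
D = 4.352e-16 m^2/s


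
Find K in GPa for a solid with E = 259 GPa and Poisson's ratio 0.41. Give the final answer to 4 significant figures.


K = E / (3*(1-2*nu))
K = 259 / (3*(1-2*0.41))
K = 479.6 GPa


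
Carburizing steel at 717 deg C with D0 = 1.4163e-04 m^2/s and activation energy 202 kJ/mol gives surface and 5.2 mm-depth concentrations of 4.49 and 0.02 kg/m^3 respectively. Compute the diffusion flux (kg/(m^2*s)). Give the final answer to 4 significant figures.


Step 1: D = D0 * exp(-Qd/(R*T))
T = 717 + 273.15 = 990.15 K
D = 1.4163e-04 * exp(-202e3 / (8.314 * 990.15)) = 3.12182e-15 m^2/s
Step 2: J = D * (C1 - C2) / dx
J = 3.12182e-15 * (4.49 - 0.02) / 5.2e-03
J = 2.684e-12 kg/(m^2*s)


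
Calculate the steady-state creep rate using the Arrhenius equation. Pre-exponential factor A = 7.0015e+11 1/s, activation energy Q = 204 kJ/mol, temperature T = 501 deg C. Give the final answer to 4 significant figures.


rate = A * exp(-Q / (R*T))
T = 501 + 273.15 = 774.15 K
rate = 7.0015e+11 * exp(-204e3 / (8.314 * 774.15))
rate = 0.01203 1/s


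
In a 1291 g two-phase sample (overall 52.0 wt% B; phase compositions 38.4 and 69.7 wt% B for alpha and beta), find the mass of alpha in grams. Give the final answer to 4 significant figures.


f_alpha = (C_beta - C0) / (C_beta - C_alpha)
f_alpha = (69.7 - 52.0) / (69.7 - 38.4) = 0.565495
m_alpha = f_alpha * m_total = 0.565495 * 1291 = 730.1 g


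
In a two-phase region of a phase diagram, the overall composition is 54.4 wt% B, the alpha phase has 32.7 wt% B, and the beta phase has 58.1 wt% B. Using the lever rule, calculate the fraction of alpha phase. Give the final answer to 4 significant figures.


f_alpha = (C_beta - C0) / (C_beta - C_alpha)
f_alpha = (58.1 - 54.4) / (58.1 - 32.7)
f_alpha = 0.1457


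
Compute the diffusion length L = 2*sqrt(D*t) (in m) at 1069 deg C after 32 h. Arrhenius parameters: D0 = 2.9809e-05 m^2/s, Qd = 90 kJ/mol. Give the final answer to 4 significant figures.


Step 1: D = D0 * exp(-Qd/(R*T))
T = 1342.15 K
D = 2.9809e-05 * exp(-90e3 / (8.314 * 1342.15)) = 9.36578e-09 m^2/s
Step 2: L = 2*sqrt(D*t)
t = 32 h = 115200 s
L = 2*sqrt(9.36578e-09 * 115200) = 0.06569 m


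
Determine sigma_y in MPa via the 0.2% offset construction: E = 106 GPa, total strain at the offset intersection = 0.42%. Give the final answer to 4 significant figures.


Offset strain = 0.002
Elastic strain at yield = total_strain - offset = 4.2e-03 - 0.002 = 2.2e-03
sigma_y = E * elastic_strain = 106000 * 2.2e-03
sigma_y = 233.2 MPa


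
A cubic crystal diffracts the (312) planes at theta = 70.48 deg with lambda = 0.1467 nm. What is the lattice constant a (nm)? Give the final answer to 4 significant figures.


d = lambda / (2*sin(theta))
d = 0.1467 / (2*sin(70.48 deg))
d = 0.0778229 nm
a = d * sqrt(h^2+k^2+l^2) = 0.0778229 * sqrt(14)
a = 0.2912 nm


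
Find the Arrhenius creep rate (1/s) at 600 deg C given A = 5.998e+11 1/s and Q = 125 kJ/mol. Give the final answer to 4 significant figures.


rate = A * exp(-Q / (R*T))
T = 600 + 273.15 = 873.15 K
rate = 5.998e+11 * exp(-125e3 / (8.314 * 873.15))
rate = 19950 1/s


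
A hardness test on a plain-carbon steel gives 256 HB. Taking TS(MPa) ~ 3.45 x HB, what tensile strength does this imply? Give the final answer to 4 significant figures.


TS (MPa) = 3.45 * HB
TS = 3.45 * 256
TS = 883.2 MPa
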